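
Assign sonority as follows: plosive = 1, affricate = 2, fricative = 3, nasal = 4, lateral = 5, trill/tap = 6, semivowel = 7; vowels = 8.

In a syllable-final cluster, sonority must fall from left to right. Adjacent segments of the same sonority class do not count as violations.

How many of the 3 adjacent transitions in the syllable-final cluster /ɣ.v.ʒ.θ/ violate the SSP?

/ɣ/ — fricative, sonority 3.
/v/ — fricative, sonority 3.
/ʒ/ — fricative, sonority 3.
/θ/ — fricative, sonority 3.
/ɣ/→/v/: 3→3 (plateau, allowed) — ok.
/v/→/ʒ/: 3→3 (plateau, allowed) — ok.
/ʒ/→/θ/: 3→3 (plateau, allowed) — ok.

0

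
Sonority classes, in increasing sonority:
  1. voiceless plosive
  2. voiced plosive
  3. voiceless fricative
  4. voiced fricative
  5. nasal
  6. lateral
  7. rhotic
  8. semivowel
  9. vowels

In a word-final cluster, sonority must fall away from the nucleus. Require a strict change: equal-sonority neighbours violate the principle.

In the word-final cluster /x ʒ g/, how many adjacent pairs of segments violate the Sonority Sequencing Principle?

/x/ — voiceless fricative, sonority 3.
/ʒ/ — voiced fricative, sonority 4.
/g/ — voiced plosive, sonority 2.
/x/→/ʒ/: 3→4 (does not fall) — violation.
/ʒ/→/g/: 4→2 (falls) — ok.

1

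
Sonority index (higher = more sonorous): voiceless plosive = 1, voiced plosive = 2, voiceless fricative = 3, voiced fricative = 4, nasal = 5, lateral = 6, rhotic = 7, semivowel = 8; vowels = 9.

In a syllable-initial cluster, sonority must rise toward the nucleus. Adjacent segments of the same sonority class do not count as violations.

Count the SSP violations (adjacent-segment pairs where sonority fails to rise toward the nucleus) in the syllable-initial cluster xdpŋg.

/x/ — voiceless fricative, sonority 3.
/d/ — voiced plosive, sonority 2.
/p/ — voiceless plosive, sonority 1.
/ŋ/ — nasal, sonority 5.
/g/ — voiced plosive, sonority 2.
/x/→/d/: 3→2 (does not rise) — violation.
/d/→/p/: 2→1 (does not rise) — violation.
/p/→/ŋ/: 1→5 (rises) — ok.
/ŋ/→/g/: 5→2 (does not rise) — violation.

3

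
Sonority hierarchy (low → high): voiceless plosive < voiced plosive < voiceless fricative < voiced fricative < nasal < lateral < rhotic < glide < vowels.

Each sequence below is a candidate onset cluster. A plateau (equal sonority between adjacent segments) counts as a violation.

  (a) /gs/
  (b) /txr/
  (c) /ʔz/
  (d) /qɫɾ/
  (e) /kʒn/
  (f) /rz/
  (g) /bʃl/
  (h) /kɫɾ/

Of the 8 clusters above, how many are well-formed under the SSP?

(a) 2-3 → obeys
(b) 1-3-7 → obeys
(c) 1-4 → obeys
(d) 1-6-7 → obeys
(e) 1-4-5 → obeys
(f) 7-4 → violates
(g) 2-3-6 → obeys
(h) 1-6-7 → obeys

7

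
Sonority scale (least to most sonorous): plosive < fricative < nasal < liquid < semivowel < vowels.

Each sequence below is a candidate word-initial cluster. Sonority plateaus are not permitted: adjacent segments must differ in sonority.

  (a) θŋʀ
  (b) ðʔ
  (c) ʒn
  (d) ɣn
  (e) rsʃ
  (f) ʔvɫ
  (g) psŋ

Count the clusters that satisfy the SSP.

5

(a) sonority 2-3-4: well-formed.
(b) sonority 2-1: ill-formed.
(c) sonority 2-3: well-formed.
(d) sonority 2-3: well-formed.
(e) sonority 4-2-2: ill-formed.
(f) sonority 1-2-4: well-formed.
(g) sonority 1-2-3: well-formed.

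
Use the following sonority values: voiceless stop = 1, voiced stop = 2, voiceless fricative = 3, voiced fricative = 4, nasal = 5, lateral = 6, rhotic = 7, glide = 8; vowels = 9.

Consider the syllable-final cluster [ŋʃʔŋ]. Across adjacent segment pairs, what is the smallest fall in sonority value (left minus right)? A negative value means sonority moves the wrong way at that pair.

/ŋ/ is a nasal (sonority 5).
/ʃ/ is a voiceless fricative (sonority 3).
/ʔ/ is a voiceless stop (sonority 1).
/ŋ/ is a nasal (sonority 5).
/ŋ/→/ʃ/: change +2.
/ʃ/→/ʔ/: change +2.
/ʔ/→/ŋ/: change -4.
Minimum = -4.

-4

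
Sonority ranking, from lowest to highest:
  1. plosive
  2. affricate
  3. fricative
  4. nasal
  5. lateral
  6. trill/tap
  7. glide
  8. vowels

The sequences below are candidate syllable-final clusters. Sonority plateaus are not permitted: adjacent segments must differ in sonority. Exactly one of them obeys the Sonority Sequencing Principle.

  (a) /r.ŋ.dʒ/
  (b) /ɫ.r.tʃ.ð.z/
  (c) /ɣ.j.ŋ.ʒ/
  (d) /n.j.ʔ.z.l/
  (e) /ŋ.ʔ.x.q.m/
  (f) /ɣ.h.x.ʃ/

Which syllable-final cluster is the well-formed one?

(a) sonority 6-4-2: well-formed.
(b) sonority 5-6-2-3-3: ill-formed.
(c) sonority 3-7-4-3: ill-formed.
(d) sonority 4-7-1-3-5: ill-formed.
(e) sonority 4-1-3-1-4: ill-formed.
(f) sonority 3-3-3-3: ill-formed.

a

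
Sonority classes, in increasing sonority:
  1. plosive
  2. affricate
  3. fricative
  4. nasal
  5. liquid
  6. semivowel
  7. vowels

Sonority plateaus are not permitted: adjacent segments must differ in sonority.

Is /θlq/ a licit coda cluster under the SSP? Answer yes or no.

/θ/ is a fricative (sonority 3).
/l/ is a liquid (sonority 5).
/q/ is a plosive (sonority 1).
The profile is 3-5-1. Between /θ/ (3) and /l/ (5) sonority does not fall, so the cluster violates the SSP.

no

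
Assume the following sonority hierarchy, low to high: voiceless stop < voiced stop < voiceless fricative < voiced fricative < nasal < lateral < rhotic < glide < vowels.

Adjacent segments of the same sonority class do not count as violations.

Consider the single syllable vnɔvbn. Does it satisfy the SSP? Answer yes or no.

Onset: /v/ is a voiced fricative (sonority 4), /n/ is a nasal (sonority 5); then the nucleus /ɔ/ (sonority 9).
Onset profile 4-5-9 — rises to the nucleus.
Coda: /v/ is a voiced fricative (sonority 4), /b/ is a voiced stop (sonority 2), /n/ is a nasal (sonority 5).
Coda profile 9-4-2-5 — does not fall throughout.

no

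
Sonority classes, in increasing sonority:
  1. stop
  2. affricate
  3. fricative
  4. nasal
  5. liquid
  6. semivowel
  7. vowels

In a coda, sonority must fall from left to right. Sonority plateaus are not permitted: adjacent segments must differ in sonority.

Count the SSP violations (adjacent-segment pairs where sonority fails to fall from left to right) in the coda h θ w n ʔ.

/h/: fricative = 3.
/θ/: fricative = 3.
/w/: semivowel = 6.
/n/: nasal = 4.
/ʔ/: stop = 1.
/h/→/θ/: 3→3 (plateau) — violation.
/θ/→/w/: 3→6 (does not fall) — violation.
/w/→/n/: 6→4 (falls) — ok.
/n/→/ʔ/: 4→1 (falls) — ok.

2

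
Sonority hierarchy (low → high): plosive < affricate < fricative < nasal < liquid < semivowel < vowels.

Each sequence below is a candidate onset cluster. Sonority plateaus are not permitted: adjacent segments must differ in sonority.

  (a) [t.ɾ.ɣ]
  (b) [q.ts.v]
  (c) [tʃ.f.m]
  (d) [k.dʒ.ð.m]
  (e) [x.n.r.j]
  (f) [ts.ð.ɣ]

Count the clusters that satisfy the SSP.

4

(a) 1-5-3 → violates
(b) 1-2-3 → obeys
(c) 2-3-4 → obeys
(d) 1-2-3-4 → obeys
(e) 3-4-5-6 → obeys
(f) 2-3-3 → violates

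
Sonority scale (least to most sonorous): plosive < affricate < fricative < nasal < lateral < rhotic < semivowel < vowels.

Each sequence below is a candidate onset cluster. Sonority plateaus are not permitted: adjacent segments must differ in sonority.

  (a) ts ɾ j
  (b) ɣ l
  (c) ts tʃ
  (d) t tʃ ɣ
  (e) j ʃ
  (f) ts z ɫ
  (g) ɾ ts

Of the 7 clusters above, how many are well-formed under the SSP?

(a) 2-6-7 → obeys
(b) 3-5 → obeys
(c) 2-2 → violates
(d) 1-2-3 → obeys
(e) 7-3 → violates
(f) 2-3-5 → obeys
(g) 6-2 → violates

4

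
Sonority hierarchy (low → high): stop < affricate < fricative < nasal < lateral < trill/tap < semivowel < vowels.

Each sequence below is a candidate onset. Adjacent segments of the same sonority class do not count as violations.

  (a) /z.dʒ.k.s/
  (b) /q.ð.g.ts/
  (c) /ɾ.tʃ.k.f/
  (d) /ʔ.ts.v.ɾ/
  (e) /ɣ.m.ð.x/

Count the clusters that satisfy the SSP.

1

(a) 3-2-1-3 → violates
(b) 1-3-1-2 → violates
(c) 6-2-1-3 → violates
(d) 1-2-3-6 → obeys
(e) 3-4-3-3 → violates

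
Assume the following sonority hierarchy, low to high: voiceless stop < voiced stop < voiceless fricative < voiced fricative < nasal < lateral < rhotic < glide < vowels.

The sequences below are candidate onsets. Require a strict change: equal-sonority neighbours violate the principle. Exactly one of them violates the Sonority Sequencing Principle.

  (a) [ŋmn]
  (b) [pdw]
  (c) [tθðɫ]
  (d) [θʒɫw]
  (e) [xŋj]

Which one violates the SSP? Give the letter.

a

(a) sonority 5-5-5: ill-formed.
(b) sonority 1-2-8: well-formed.
(c) sonority 1-3-4-6: well-formed.
(d) sonority 3-4-6-8: well-formed.
(e) sonority 3-5-8: well-formed.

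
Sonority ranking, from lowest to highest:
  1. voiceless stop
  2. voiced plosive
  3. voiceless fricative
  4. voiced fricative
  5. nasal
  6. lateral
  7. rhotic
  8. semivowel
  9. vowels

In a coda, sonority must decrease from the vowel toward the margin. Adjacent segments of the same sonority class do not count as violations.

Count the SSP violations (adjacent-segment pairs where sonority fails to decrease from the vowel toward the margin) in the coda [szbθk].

2

/s/ is a voiceless fricative (sonority 3).
/z/ is a voiced fricative (sonority 4).
/b/ is a voiced plosive (sonority 2).
/θ/ is a voiceless fricative (sonority 3).
/k/ is a voiceless stop (sonority 1).
/s/→/z/: 3→4 (does not fall) — violation.
/z/→/b/: 4→2 (falls) — ok.
/b/→/θ/: 2→3 (does not fall) — violation.
/θ/→/k/: 3→1 (falls) — ok.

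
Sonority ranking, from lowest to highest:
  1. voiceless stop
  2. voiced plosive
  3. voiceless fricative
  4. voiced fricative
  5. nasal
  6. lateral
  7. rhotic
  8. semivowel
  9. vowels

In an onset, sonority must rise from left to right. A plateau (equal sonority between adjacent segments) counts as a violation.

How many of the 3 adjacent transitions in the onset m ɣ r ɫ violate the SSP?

2

/m/: nasal = 5.
/ɣ/: voiced fricative = 4.
/r/: rhotic = 7.
/ɫ/: lateral = 6.
/m/→/ɣ/: 5→4 (does not rise) — violation.
/ɣ/→/r/: 4→7 (rises) — ok.
/r/→/ɫ/: 7→6 (does not rise) — violation.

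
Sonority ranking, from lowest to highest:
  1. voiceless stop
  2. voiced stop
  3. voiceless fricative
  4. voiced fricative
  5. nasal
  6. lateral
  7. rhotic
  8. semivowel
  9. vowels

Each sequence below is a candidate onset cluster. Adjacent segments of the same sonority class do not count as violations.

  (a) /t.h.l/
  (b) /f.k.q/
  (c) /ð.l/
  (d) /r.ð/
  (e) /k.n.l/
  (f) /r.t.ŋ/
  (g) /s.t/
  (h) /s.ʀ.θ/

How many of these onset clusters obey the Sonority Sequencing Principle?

(a) 1-3-6 → obeys
(b) 3-1-1 → violates
(c) 4-6 → obeys
(d) 7-4 → violates
(e) 1-5-6 → obeys
(f) 7-1-5 → violates
(g) 3-1 → violates
(h) 3-7-3 → violates

3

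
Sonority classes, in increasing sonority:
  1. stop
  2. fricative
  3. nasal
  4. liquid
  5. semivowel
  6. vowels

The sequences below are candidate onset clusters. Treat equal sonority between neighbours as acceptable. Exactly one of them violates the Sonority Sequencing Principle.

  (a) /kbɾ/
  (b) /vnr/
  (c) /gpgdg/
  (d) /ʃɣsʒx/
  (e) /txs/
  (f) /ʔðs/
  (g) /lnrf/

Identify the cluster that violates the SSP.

g

(a) sonority 1-1-4: well-formed.
(b) sonority 2-3-4: well-formed.
(c) sonority 1-1-1-1-1: well-formed.
(d) sonority 2-2-2-2-2: well-formed.
(e) sonority 1-2-2: well-formed.
(f) sonority 1-2-2: well-formed.
(g) sonority 4-3-4-2: ill-formed.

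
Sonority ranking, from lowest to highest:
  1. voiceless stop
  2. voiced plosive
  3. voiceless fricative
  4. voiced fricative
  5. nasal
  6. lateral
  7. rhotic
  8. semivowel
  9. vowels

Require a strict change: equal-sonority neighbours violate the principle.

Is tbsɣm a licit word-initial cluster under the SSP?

yes

/t/: voiceless stop = 1.
/b/: voiced plosive = 2.
/s/: voiceless fricative = 3.
/ɣ/: voiced fricative = 4.
/m/: nasal = 5.
The profile 1-2-3-4-5 strictly rises, so the word-initial cluster satisfies the SSP.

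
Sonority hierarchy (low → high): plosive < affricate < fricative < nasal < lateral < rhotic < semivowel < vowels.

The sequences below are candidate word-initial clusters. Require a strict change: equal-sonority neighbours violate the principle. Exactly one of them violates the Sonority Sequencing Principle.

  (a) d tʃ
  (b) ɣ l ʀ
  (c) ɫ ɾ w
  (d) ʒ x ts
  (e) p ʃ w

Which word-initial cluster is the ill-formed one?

d

(a) 1-2 → obeys
(b) 3-5-6 → obeys
(c) 5-6-7 → obeys
(d) 3-3-2 → violates
(e) 1-3-7 → obeys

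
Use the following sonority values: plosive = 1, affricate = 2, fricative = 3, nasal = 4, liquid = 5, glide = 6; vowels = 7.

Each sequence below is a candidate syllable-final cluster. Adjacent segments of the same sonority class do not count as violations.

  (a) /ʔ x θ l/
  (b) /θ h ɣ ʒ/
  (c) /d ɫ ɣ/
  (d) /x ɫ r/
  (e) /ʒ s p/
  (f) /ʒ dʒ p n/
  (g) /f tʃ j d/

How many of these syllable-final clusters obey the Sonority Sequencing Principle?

(a) sonority 1-3-3-5: ill-formed.
(b) sonority 3-3-3-3: well-formed.
(c) sonority 1-5-3: ill-formed.
(d) sonority 3-5-5: ill-formed.
(e) sonority 3-3-1: well-formed.
(f) sonority 3-2-1-4: ill-formed.
(g) sonority 3-2-6-1: ill-formed.

2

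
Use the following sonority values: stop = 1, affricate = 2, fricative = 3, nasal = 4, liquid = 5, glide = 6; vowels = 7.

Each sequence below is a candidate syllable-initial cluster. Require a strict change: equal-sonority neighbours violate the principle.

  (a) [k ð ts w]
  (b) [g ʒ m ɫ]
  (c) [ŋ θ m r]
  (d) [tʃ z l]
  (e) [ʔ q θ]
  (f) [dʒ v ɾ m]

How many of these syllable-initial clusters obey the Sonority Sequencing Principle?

2

(a) sonority 1-3-2-6: ill-formed.
(b) sonority 1-3-4-5: well-formed.
(c) sonority 4-3-4-5: ill-formed.
(d) sonority 2-3-5: well-formed.
(e) sonority 1-1-3: ill-formed.
(f) sonority 2-3-5-4: ill-formed.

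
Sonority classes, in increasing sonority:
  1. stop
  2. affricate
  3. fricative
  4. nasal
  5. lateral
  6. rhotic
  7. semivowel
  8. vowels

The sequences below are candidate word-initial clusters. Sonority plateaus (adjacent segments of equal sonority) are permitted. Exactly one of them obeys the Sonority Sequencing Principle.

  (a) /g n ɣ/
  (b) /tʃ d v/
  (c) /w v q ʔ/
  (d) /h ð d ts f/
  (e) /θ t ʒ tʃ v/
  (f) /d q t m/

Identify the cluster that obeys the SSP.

(a) sonority 1-4-3: ill-formed.
(b) sonority 2-1-3: ill-formed.
(c) sonority 7-3-1-1: ill-formed.
(d) sonority 3-3-1-2-3: ill-formed.
(e) sonority 3-1-3-2-3: ill-formed.
(f) sonority 1-1-1-4: well-formed.

f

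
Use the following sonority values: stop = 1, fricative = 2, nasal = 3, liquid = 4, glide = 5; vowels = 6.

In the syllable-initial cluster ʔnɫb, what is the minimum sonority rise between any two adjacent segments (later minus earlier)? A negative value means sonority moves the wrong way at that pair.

/ʔ/ — stop, sonority 1.
/n/ — nasal, sonority 3.
/ɫ/ — liquid, sonority 4.
/b/ — stop, sonority 1.
/ʔ/→/n/: change +2.
/n/→/ɫ/: change +1.
/ɫ/→/b/: change -3.
Minimum = -3.

-3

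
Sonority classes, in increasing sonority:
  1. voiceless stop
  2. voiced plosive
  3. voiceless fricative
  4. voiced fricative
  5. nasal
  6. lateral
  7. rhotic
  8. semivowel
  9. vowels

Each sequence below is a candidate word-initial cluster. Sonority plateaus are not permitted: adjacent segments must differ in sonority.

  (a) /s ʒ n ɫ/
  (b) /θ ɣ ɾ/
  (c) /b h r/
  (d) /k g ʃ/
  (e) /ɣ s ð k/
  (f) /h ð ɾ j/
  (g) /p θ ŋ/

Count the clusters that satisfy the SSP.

(a) sonority 3-4-5-6: well-formed.
(b) sonority 3-4-7: well-formed.
(c) sonority 2-3-7: well-formed.
(d) sonority 1-2-3: well-formed.
(e) sonority 4-3-4-1: ill-formed.
(f) sonority 3-4-7-8: well-formed.
(g) sonority 1-3-5: well-formed.

6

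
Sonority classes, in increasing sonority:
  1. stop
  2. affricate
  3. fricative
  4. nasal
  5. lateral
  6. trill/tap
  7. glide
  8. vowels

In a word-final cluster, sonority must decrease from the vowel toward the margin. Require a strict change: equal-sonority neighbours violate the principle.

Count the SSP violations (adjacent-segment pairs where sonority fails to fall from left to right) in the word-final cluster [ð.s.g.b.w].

3

/ð/: fricative = 3.
/s/: fricative = 3.
/g/: stop = 1.
/b/: stop = 1.
/w/: glide = 7.
/ð/→/s/: 3→3 (plateau) — violation.
/s/→/g/: 3→1 (falls) — ok.
/g/→/b/: 1→1 (plateau) — violation.
/b/→/w/: 1→7 (does not fall) — violation.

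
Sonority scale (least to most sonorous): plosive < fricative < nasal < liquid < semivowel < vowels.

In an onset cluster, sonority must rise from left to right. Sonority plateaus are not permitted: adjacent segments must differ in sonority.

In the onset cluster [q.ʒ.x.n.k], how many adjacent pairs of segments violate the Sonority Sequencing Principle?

/q/ is a plosive (sonority 1).
/ʒ/ is a fricative (sonority 2).
/x/ is a fricative (sonority 2).
/n/ is a nasal (sonority 3).
/k/ is a plosive (sonority 1).
/q/→/ʒ/: 1→2 (rises) — ok.
/ʒ/→/x/: 2→2 (plateau) — violation.
/x/→/n/: 2→3 (rises) — ok.
/n/→/k/: 3→1 (does not rise) — violation.

2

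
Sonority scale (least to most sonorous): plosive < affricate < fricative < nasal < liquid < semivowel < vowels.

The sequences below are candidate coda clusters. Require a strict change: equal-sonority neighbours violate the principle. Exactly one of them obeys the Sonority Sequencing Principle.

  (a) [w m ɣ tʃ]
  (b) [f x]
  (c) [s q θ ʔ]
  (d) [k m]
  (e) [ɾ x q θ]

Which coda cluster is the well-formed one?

a

(a) 6-4-3-2 → obeys
(b) 3-3 → violates
(c) 3-1-3-1 → violates
(d) 1-4 → violates
(e) 5-3-1-3 → violates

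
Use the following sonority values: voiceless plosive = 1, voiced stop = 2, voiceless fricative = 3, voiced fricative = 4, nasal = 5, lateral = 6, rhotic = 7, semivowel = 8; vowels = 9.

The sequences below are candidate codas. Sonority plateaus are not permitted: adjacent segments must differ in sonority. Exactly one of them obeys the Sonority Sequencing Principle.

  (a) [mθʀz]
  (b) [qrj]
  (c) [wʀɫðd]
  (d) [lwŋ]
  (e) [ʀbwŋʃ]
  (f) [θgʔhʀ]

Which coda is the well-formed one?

c

(a) sonority 5-3-7-4: ill-formed.
(b) sonority 1-7-8: ill-formed.
(c) sonority 8-7-6-4-2: well-formed.
(d) sonority 6-8-5: ill-formed.
(e) sonority 7-2-8-5-3: ill-formed.
(f) sonority 3-2-1-3-7: ill-formed.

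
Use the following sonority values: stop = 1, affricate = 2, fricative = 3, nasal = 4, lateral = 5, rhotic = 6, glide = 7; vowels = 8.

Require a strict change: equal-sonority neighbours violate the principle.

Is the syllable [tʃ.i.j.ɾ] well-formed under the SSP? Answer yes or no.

Onset: /tʃ/ is an affricate (sonority 2); then the nucleus /i/ (sonority 8).
Onset profile 2-8 — rises to the nucleus.
Coda: /j/ is a glide (sonority 7), /ɾ/ is a rhotic (sonority 6).
Coda profile 8-7-6 — falls from the nucleus.

yes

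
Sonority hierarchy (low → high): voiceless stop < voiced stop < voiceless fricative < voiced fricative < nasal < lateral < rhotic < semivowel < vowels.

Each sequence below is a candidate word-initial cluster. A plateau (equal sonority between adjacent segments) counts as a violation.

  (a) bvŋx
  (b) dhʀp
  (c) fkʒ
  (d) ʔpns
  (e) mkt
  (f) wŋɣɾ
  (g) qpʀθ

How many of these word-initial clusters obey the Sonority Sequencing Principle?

0

(a) bvŋx: profile 2-4-5-3 — violates.
(b) dhʀp: profile 2-3-7-1 — violates.
(c) fkʒ: profile 3-1-4 — violates.
(d) ʔpns: profile 1-1-5-3 — violates.
(e) mkt: profile 5-1-1 — violates.
(f) wŋɣɾ: profile 8-5-4-7 — violates.
(g) qpʀθ: profile 1-1-7-3 — violates.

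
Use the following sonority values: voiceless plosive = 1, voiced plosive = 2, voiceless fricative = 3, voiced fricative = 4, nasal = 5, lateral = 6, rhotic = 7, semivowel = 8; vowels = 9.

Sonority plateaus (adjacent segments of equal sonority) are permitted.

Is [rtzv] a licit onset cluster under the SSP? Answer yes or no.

/r/ is a rhotic (sonority 7).
/t/ is a voiceless plosive (sonority 1).
/z/ is a voiced fricative (sonority 4).
/v/ is a voiced fricative (sonority 4).
The profile is 7-1-4-4. Between /r/ (7) and /t/ (1) sonority does not rise, so the cluster violates the SSP.

no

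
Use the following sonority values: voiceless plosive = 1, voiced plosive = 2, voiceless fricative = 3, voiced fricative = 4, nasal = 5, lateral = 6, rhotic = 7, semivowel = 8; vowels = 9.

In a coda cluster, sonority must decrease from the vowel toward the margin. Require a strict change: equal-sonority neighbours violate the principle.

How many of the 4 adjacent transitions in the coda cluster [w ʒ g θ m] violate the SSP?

/w/ — semivowel, sonority 8.
/ʒ/ — voiced fricative, sonority 4.
/g/ — voiced plosive, sonority 2.
/θ/ — voiceless fricative, sonority 3.
/m/ — nasal, sonority 5.
/w/→/ʒ/: 8→4 (falls) — ok.
/ʒ/→/g/: 4→2 (falls) — ok.
/g/→/θ/: 2→3 (does not fall) — violation.
/θ/→/m/: 3→5 (does not fall) — violation.

2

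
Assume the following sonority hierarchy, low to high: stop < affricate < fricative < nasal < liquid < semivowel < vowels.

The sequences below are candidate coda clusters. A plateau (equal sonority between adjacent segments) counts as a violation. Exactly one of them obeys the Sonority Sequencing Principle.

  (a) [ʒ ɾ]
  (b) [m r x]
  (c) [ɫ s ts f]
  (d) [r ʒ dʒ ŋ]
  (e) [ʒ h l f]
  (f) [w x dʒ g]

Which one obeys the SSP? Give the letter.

(a) 3-5 → violates
(b) 4-5-3 → violates
(c) 5-3-2-3 → violates
(d) 5-3-2-4 → violates
(e) 3-3-5-3 → violates
(f) 6-3-2-1 → obeys

f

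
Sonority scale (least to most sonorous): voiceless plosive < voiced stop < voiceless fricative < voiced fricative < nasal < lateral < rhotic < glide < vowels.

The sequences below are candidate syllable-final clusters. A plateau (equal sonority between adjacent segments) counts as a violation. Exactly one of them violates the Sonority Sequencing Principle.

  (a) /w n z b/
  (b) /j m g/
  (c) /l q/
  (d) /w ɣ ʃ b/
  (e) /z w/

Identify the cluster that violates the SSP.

(a) 8-5-4-2 → obeys
(b) 8-5-2 → obeys
(c) 6-1 → obeys
(d) 8-4-3-2 → obeys
(e) 4-8 → violates

e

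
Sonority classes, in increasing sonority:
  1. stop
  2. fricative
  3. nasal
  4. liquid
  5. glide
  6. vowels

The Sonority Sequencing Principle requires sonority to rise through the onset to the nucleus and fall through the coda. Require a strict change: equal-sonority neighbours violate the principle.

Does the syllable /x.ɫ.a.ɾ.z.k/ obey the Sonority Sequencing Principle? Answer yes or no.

Onset: /x/ is a fricative (sonority 2), /ɫ/ is a liquid (sonority 4); then the nucleus /a/ (sonority 6).
Onset profile 2-4-6 — rises to the nucleus.
Coda: /ɾ/ is a liquid (sonority 4), /z/ is a fricative (sonority 2), /k/ is a stop (sonority 1).
Coda profile 6-4-2-1 — falls from the nucleus.

yes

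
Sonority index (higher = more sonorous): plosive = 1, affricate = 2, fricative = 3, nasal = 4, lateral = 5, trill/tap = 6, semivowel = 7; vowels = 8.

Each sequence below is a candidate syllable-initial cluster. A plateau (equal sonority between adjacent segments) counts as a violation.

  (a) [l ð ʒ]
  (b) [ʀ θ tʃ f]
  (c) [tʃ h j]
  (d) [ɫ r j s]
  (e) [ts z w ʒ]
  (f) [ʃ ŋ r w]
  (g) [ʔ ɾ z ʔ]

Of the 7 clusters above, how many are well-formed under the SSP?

2

(a) 5-3-3 → violates
(b) 6-3-2-3 → violates
(c) 2-3-7 → obeys
(d) 5-6-7-3 → violates
(e) 2-3-7-3 → violates
(f) 3-4-6-7 → obeys
(g) 1-6-3-1 → violates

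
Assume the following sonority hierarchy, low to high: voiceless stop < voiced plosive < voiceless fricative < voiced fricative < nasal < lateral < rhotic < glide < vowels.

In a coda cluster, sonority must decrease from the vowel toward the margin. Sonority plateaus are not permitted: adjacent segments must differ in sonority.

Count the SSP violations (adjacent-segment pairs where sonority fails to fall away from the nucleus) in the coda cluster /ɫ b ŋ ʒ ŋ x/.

2

/ɫ/ is a lateral (sonority 6).
/b/ is a voiced plosive (sonority 2).
/ŋ/ is a nasal (sonority 5).
/ʒ/ is a voiced fricative (sonority 4).
/ŋ/ is a nasal (sonority 5).
/x/ is a voiceless fricative (sonority 3).
/ɫ/→/b/: 6→2 (falls) — ok.
/b/→/ŋ/: 2→5 (does not fall) — violation.
/ŋ/→/ʒ/: 5→4 (falls) — ok.
/ʒ/→/ŋ/: 4→5 (does not fall) — violation.
/ŋ/→/x/: 5→3 (falls) — ok.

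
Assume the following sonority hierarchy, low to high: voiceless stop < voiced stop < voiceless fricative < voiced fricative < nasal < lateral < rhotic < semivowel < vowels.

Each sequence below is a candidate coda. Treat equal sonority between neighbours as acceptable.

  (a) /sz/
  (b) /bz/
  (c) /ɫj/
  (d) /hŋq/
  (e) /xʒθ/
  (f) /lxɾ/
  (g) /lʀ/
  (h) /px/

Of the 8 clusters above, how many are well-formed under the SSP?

(a) 3-4 → violates
(b) 2-4 → violates
(c) 6-8 → violates
(d) 3-5-1 → violates
(e) 3-4-3 → violates
(f) 6-3-7 → violates
(g) 6-7 → violates
(h) 1-3 → violates

0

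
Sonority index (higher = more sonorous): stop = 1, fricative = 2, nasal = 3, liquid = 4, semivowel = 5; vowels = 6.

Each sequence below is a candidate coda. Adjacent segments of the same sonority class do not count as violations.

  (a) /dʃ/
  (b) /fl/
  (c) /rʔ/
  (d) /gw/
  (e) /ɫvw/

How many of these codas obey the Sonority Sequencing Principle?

(a) /dʃ/: profile 1-2 — violates.
(b) /fl/: profile 2-4 — violates.
(c) /rʔ/: profile 4-1 — obeys.
(d) /gw/: profile 1-5 — violates.
(e) /ɫvw/: profile 4-2-5 — violates.

1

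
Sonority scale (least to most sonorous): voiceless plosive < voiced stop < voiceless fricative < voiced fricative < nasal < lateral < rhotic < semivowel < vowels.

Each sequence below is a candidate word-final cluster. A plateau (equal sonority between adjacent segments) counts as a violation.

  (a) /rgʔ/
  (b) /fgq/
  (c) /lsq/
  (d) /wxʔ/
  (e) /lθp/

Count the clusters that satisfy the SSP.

5

(a) sonority 7-2-1: well-formed.
(b) sonority 3-2-1: well-formed.
(c) sonority 6-3-1: well-formed.
(d) sonority 8-3-1: well-formed.
(e) sonority 6-3-1: well-formed.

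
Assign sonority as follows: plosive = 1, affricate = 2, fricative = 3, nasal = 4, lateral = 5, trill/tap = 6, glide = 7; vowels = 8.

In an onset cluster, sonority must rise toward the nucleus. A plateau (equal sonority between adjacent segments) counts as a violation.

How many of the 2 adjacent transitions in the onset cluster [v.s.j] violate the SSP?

/v/ is a fricative (sonority 3).
/s/ is a fricative (sonority 3).
/j/ is a glide (sonority 7).
/v/→/s/: 3→3 (plateau) — violation.
/s/→/j/: 3→7 (rises) — ok.

1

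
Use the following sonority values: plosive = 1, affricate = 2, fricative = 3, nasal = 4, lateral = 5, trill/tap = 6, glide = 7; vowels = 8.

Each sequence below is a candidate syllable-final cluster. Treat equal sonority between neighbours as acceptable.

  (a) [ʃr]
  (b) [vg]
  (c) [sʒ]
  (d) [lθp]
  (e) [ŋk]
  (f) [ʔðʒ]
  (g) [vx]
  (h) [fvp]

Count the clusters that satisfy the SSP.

(a) 3-6 → violates
(b) 3-1 → obeys
(c) 3-3 → obeys
(d) 5-3-1 → obeys
(e) 4-1 → obeys
(f) 1-3-3 → violates
(g) 3-3 → obeys
(h) 3-3-1 → obeys

6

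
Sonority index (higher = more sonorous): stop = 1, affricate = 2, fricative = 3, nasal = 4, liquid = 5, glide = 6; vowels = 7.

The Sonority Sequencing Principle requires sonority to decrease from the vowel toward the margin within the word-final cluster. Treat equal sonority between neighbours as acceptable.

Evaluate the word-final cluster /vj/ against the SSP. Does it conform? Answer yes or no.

no

/v/: fricative = 3.
/j/: glide = 6.
The profile is 3-6. Between /v/ (3) and /j/ (6) sonority does not fall, so the cluster violates the SSP.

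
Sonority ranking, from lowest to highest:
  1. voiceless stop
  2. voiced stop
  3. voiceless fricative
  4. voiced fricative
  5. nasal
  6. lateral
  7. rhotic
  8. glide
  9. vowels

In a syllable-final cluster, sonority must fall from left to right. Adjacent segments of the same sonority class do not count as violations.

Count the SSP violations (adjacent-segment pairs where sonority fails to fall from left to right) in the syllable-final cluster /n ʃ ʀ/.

/n/ — nasal, sonority 5.
/ʃ/ — voiceless fricative, sonority 3.
/ʀ/ — rhotic, sonority 7.
/n/→/ʃ/: 5→3 (falls) — ok.
/ʃ/→/ʀ/: 3→7 (does not fall) — violation.

1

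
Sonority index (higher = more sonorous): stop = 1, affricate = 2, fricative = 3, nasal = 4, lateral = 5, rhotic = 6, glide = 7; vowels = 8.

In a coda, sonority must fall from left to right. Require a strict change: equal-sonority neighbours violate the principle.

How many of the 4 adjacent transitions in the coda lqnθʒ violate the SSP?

2

/l/ is a lateral (sonority 5).
/q/ is a stop (sonority 1).
/n/ is a nasal (sonority 4).
/θ/ is a fricative (sonority 3).
/ʒ/ is a fricative (sonority 3).
/l/→/q/: 5→1 (falls) — ok.
/q/→/n/: 1→4 (does not fall) — violation.
/n/→/θ/: 4→3 (falls) — ok.
/θ/→/ʒ/: 3→3 (plateau) — violation.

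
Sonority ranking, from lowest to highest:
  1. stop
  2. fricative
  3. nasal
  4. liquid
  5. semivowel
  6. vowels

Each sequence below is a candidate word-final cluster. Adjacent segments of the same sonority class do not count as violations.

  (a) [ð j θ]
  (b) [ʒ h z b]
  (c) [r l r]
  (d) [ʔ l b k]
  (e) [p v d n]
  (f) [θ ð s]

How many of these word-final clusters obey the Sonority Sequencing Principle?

(a) sonority 2-5-2: ill-formed.
(b) sonority 2-2-2-1: well-formed.
(c) sonority 4-4-4: well-formed.
(d) sonority 1-4-1-1: ill-formed.
(e) sonority 1-2-1-3: ill-formed.
(f) sonority 2-2-2: well-formed.

3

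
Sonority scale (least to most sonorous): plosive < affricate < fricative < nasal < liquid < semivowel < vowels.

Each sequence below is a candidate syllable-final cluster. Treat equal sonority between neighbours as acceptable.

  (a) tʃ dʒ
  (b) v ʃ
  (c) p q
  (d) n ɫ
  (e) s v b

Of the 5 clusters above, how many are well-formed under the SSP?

(a) tʃ dʒ: profile 2-2 — obeys.
(b) v ʃ: profile 3-3 — obeys.
(c) p q: profile 1-1 — obeys.
(d) n ɫ: profile 4-5 — violates.
(e) s v b: profile 3-3-1 — obeys.

4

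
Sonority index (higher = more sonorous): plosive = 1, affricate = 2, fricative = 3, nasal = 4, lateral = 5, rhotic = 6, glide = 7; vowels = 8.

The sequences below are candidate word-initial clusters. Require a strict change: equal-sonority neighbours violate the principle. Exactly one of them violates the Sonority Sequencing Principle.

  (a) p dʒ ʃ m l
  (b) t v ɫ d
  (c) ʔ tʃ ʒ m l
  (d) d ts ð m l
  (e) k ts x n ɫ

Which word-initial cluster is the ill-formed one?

(a) p dʒ ʃ m l: profile 1-2-3-4-5 — obeys.
(b) t v ɫ d: profile 1-3-5-1 — violates.
(c) ʔ tʃ ʒ m l: profile 1-2-3-4-5 — obeys.
(d) d ts ð m l: profile 1-2-3-4-5 — obeys.
(e) k ts x n ɫ: profile 1-2-3-4-5 — obeys.

b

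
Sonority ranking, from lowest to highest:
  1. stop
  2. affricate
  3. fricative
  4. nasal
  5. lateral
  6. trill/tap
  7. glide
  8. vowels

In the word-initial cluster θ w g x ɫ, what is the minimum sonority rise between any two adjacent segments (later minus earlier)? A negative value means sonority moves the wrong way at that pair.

-6

/θ/ — fricative, sonority 3.
/w/ — glide, sonority 7.
/g/ — stop, sonority 1.
/x/ — fricative, sonority 3.
/ɫ/ — lateral, sonority 5.
/θ/→/w/: change +4.
/w/→/g/: change -6.
/g/→/x/: change +2.
/x/→/ɫ/: change +2.
Minimum = -6.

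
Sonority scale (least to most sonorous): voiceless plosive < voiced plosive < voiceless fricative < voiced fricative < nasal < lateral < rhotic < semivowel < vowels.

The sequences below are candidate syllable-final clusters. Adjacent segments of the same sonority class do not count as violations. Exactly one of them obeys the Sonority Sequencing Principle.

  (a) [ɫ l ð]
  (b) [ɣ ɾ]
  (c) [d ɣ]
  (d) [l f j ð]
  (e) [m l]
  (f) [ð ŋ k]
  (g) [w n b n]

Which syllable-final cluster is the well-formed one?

(a) 6-6-4 → obeys
(b) 4-7 → violates
(c) 2-4 → violates
(d) 6-3-8-4 → violates
(e) 5-6 → violates
(f) 4-5-1 → violates
(g) 8-5-2-5 → violates

a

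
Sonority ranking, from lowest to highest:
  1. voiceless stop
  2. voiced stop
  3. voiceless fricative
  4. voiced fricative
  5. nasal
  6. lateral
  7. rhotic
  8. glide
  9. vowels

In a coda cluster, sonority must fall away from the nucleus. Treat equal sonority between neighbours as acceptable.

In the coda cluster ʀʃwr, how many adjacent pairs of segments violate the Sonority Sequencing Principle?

/ʀ/: rhotic = 7.
/ʃ/: voiceless fricative = 3.
/w/: glide = 8.
/r/: rhotic = 7.
/ʀ/→/ʃ/: 7→3 (falls) — ok.
/ʃ/→/w/: 3→8 (does not fall) — violation.
/w/→/r/: 8→7 (falls) — ok.

1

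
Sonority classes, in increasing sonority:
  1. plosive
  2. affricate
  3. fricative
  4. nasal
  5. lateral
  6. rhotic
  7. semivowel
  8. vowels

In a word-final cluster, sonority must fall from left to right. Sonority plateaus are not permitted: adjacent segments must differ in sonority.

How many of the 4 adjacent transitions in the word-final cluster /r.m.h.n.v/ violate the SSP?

/r/ is a rhotic (sonority 6).
/m/ is a nasal (sonority 4).
/h/ is a fricative (sonority 3).
/n/ is a nasal (sonority 4).
/v/ is a fricative (sonority 3).
/r/→/m/: 6→4 (falls) — ok.
/m/→/h/: 4→3 (falls) — ok.
/h/→/n/: 3→4 (does not fall) — violation.
/n/→/v/: 4→3 (falls) — ok.

1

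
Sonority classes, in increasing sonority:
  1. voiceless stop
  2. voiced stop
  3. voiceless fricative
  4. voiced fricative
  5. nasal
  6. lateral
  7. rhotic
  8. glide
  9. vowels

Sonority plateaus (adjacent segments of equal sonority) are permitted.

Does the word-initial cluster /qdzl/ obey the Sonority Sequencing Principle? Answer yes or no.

/q/ is a voiceless stop (sonority 1).
/d/ is a voiced stop (sonority 2).
/z/ is a voiced fricative (sonority 4).
/l/ is a lateral (sonority 6).
The profile 1-2-4-6 strictly rises, so the word-initial cluster satisfies the SSP.

yes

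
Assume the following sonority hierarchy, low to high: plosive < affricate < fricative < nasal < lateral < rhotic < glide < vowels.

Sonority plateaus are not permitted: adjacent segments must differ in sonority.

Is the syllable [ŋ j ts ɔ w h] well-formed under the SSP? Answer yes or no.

Onset: /ŋ/ is a nasal (sonority 4), /j/ is a glide (sonority 7), /ts/ is an affricate (sonority 2); then the nucleus /ɔ/ (sonority 8).
Onset profile 4-7-2-8 — does not strictly rise throughout.
Coda: /w/ is a glide (sonority 7), /h/ is a fricative (sonority 3).
Coda profile 8-7-3 — falls from the nucleus.

no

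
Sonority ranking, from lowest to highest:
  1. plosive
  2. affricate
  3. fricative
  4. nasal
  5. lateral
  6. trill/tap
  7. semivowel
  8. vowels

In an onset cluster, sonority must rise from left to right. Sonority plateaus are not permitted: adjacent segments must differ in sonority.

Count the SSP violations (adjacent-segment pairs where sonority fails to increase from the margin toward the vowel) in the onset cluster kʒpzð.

2

/k/ is a plosive (sonority 1).
/ʒ/ is a fricative (sonority 3).
/p/ is a plosive (sonority 1).
/z/ is a fricative (sonority 3).
/ð/ is a fricative (sonority 3).
/k/→/ʒ/: 1→3 (rises) — ok.
/ʒ/→/p/: 3→1 (does not rise) — violation.
/p/→/z/: 1→3 (rises) — ok.
/z/→/ð/: 3→3 (plateau) — violation.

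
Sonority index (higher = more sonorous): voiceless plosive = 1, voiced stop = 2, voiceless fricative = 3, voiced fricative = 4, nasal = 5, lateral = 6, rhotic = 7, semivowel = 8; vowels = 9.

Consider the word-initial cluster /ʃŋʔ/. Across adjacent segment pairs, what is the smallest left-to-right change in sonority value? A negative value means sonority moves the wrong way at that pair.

/ʃ/ — voiceless fricative, sonority 3.
/ŋ/ — nasal, sonority 5.
/ʔ/ — voiceless plosive, sonority 1.
/ʃ/→/ŋ/: change +2.
/ŋ/→/ʔ/: change -4.
Minimum = -4.

-4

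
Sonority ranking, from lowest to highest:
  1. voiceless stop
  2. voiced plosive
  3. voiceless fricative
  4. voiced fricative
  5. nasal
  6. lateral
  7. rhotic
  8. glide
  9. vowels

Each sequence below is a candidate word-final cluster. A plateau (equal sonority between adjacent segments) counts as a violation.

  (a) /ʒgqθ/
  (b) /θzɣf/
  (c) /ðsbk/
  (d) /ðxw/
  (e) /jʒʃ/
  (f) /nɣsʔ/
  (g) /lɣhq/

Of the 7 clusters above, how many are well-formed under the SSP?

4

(a) /ʒgqθ/: profile 4-2-1-3 — violates.
(b) /θzɣf/: profile 3-4-4-3 — violates.
(c) /ðsbk/: profile 4-3-2-1 — obeys.
(d) /ðxw/: profile 4-3-8 — violates.
(e) /jʒʃ/: profile 8-4-3 — obeys.
(f) /nɣsʔ/: profile 5-4-3-1 — obeys.
(g) /lɣhq/: profile 6-4-3-1 — obeys.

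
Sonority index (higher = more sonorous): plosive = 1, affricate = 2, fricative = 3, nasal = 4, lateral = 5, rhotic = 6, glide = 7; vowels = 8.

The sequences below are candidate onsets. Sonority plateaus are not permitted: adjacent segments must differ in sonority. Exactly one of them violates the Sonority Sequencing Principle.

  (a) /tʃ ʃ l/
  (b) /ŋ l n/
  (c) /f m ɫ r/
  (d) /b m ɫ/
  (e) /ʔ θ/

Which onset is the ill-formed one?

(a) 2-3-5 → obeys
(b) 4-5-4 → violates
(c) 3-4-5-6 → obeys
(d) 1-4-5 → obeys
(e) 1-3 → obeys

b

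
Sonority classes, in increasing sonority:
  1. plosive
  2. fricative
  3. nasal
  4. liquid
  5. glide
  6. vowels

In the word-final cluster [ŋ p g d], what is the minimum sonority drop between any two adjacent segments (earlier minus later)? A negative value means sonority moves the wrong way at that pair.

0

/ŋ/ is a nasal (sonority 3).
/p/ is a plosive (sonority 1).
/g/ is a plosive (sonority 1).
/d/ is a plosive (sonority 1).
/ŋ/→/p/: change +2.
/p/→/g/: change +0.
/g/→/d/: change +0.
Minimum = 0.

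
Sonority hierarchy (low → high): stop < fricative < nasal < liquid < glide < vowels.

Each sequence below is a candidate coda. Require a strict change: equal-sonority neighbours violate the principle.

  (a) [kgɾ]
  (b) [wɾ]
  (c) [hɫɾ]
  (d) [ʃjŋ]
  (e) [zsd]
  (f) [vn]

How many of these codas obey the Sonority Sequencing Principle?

1

(a) [kgɾ]: profile 1-1-4 — violates.
(b) [wɾ]: profile 5-4 — obeys.
(c) [hɫɾ]: profile 2-4-4 — violates.
(d) [ʃjŋ]: profile 2-5-3 — violates.
(e) [zsd]: profile 2-2-1 — violates.
(f) [vn]: profile 2-3 — violates.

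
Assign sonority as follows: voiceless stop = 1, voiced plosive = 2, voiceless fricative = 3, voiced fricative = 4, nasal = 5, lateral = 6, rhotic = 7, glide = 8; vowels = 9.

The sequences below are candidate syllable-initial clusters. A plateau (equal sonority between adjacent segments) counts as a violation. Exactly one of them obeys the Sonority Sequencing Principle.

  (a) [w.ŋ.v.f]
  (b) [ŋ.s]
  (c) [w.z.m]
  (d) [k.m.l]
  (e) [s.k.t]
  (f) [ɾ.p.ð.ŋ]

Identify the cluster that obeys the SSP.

(a) sonority 8-5-4-3: ill-formed.
(b) sonority 5-3: ill-formed.
(c) sonority 8-4-5: ill-formed.
(d) sonority 1-5-6: well-formed.
(e) sonority 3-1-1: ill-formed.
(f) sonority 7-1-4-5: ill-formed.

d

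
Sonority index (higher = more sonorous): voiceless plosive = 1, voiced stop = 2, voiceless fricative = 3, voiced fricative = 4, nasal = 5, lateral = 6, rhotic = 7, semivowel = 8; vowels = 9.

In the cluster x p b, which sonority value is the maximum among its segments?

/x/: voiceless fricative = 3.
/p/: voiceless plosive = 1.
/b/: voiced stop = 2.
The maximum is 3.

3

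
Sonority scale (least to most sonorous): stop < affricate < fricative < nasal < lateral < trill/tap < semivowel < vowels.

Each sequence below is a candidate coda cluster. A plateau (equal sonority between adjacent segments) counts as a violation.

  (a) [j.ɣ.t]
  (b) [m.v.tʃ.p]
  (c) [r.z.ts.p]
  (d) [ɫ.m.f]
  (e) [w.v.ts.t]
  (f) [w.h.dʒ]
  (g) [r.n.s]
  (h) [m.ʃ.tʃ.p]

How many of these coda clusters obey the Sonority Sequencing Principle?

8

(a) [j.ɣ.t]: profile 7-3-1 — obeys.
(b) [m.v.tʃ.p]: profile 4-3-2-1 — obeys.
(c) [r.z.ts.p]: profile 6-3-2-1 — obeys.
(d) [ɫ.m.f]: profile 5-4-3 — obeys.
(e) [w.v.ts.t]: profile 7-3-2-1 — obeys.
(f) [w.h.dʒ]: profile 7-3-2 — obeys.
(g) [r.n.s]: profile 6-4-3 — obeys.
(h) [m.ʃ.tʃ.p]: profile 4-3-2-1 — obeys.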